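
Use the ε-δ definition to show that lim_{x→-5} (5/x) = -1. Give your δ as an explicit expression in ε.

Let ε > 0 be given. We seek δ > 0 such that 0 < |x + 5| < δ implies |5/x + 1| < ε.
|5/x + 1| = 5·|-5 − x|/(5·|x|) = 5|x + 5|/(5|x|).
Require δ ≤ 5/2 so that |x| > 5 − 5/2 = 5/2, hence 5|x| > 25/2.
Then |5/x + 1| < 5|x + 5|/(25/2), which is < ε when |x + 5| < (5/2)ε.
Take δ = min(5/2, (5/2)ε). Then 0 < |x + 5| < δ gives both |x + 5| < 5/2 and |x + 5| < (5/2)ε, so |5/x + 1| < ε.

δ = min(5/2, (5/2)ε)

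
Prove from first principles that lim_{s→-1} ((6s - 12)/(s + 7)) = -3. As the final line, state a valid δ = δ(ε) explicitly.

Suppose ε > 0. We want δ > 0 with 0 < |s + 1| < δ ⇒ |(6s - 12)/(s + 7) + 3| < ε.
Combining over a common denominator, (6s - 12)/(s + 7) + 3 = [(6s - 12)·6 − (-18)·(s + 7)] / [6·(s + 7)] = 54(s + 1) / (6(s + 7)).
So |(6s - 12)/(s + 7) + 3| = 54|s + 1| / (6·|s + 7|).
Restrict δ ≤ 3. Then |s + 1| < 3 gives |s + 7| = |(s + 1) + 6| ≥ 6 − 3 = 3.
Hence |(6s - 12)/(s + 7) + 3| < 54|s + 1|/(6·3) = 3|s + 1|, which is < ε once |s + 1| < (1/3)ε.
Take δ = min(3, (1/3)ε). Then 0 < |s + 1| < δ forces both bounds, so |(6s - 12)/(s + 7) + 3| < ε.

δ = min(3, (1/3)ε)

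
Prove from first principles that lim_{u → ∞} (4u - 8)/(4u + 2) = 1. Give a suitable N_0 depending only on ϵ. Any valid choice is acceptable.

Suppose ϵ > 0. We seek N_0 > 0 such that u > N_0 implies |(4u - 8)/(4u + 2) − 1| < ϵ.
(4u - 8)/(4u + 2) − 1 = (4(4u - 8) − 4(4u + 2)) / (4(4u + 2)) = -40/(4(4u + 2)).
For u > 0 we have 4u + 2 > 4u, so |(4u - 8)/(4u + 2) − 1| = 40/(4(4u + 2)) < 40/(4·4u) = (5/2)/u.
Thus |(4u - 8)/(4u + 2) − 1| < ϵ whenever u > (5/2)/ϵ.
Take N_0 = (5/2)/ϵ. If u > N_0 then |(4u - 8)/(4u + 2) − 1| < (5/2)/u < ϵ.

N_0 = (5/2)/ϵ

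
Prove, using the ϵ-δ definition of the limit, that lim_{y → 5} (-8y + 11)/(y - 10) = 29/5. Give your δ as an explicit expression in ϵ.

δ = min(5/2, (25/138)ϵ)

Fix ϵ > 0. We want δ > 0 with 0 < |y − 5| < δ ⇒ |(-8y + 11)/(y - 10) − (29/5)| < ϵ.
Combining over a common denominator, (-8y + 11)/(y - 10) − (29/5) = [(-8y + 11)·(-5) − (-29)·(y - 10)] / [(-5)·(y - 10)] = 69(y − 5) / ((-5)(y - 10)).
So |(-8y + 11)/(y - 10) − (29/5)| = 69|y − 5| / (5·|y − 10|).
Restrict δ ≤ 5/2. Then |y − 5| < 5/2 gives |y − 10| = |(y − 5) + (-5)| ≥ 5 − 5/2 = 5/2.
Hence |(-8y + 11)/(y - 10) − (29/5)| < 69|y − 5|/(5·(5/2)) = (138/25)|y − 5|, which is < ϵ once |y − 5| < (25/138)ϵ.
Take δ = min(5/2, (25/138)ϵ). Then 0 < |y − 5| < δ forces both bounds, so |(-8y + 11)/(y - 10) − (29/5)| < ϵ.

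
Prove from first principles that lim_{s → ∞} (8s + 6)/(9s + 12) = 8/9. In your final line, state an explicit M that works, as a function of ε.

Let ε > 0 be given. We seek M > 0 such that s > M implies |(8s + 6)/(9s + 12) − (8/9)| < ε.
(8s + 6)/(9s + 12) − (8/9) = (9(8s + 6) − 8(9s + 12)) / (9(9s + 12)) = -42/(9(9s + 12)).
For s > 0 we have 9s + 12 > 9s, so |(8s + 6)/(9s + 12) − (8/9)| = 42/(9(9s + 12)) < 42/(9·9s) = (14/27)/s.
Thus |(8s + 6)/(9s + 12) − (8/9)| < ε whenever s > (14/27)/ε.
Take M = (14/27)/ε. If s > M then |(8s + 6)/(9s + 12) − (8/9)| < (14/27)/s < ε.

M = (14/27)/ε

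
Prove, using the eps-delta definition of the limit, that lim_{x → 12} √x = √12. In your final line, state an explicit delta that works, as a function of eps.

Let eps > 0 be given. We want delta > 0 such that 0 < |x − 12| < delta implies |√x − √12| < eps.
Multiplying by the conjugate, |√x − √12| = |x − 12|/(√x + √12).
Restrict delta ≤ 12 so that |x − 12| < 12 forces x > 0, and then √x + √12 > √12.
Hence |√x − √12| < |x − 12|/√12, which is < eps once |x − 12| < √12·eps.
Take delta = min(12, √12·eps). If 0 < |x − 12| < delta then x > 0 and |√x − √12| < |x − 12|/√12 < eps.

delta = min(12, √12·eps)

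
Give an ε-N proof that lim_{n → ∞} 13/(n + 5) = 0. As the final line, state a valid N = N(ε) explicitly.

N = 13/ε

Let ε > 0 be given. For n ≥ 1, |13/(n + 5) − 0| = 13/(n + 5) ≤ 13/n.
We need 13/n < ε, i.e. n > 13/ε.
Take N = 13/ε. If n > N then |13/(n + 5)| ≤ 13/n < ε.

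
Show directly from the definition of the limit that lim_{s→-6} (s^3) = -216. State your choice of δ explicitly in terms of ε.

Fix ε > 0. We seek δ > 0 with 0 < |s + 6| < δ ⇒ |s^3 + 216| < ε.
Factor: s^3 + 216 = (s + 6)(s^2 - 6s + 36), so |s^3 + 216| = |s + 6|·|s^2 - 6s + 36|.
Restrict δ ≤ 1. Then |s + 6| < 1 gives |s| < 7, so by the triangle inequality |s^2 - 6s + 36| ≤ 7^2 + 6·7 + 36 = 127.
Hence |s^3 + 216| ≤ 127|s + 6|, which is < ε once |s + 6| < ε/127.
Take δ = min(1, ε/127). If 0 < |s + 6| < δ then both bounds hold and |s^3 + 216| ≤ 127|s + 6| < 127·(ε/127) = ε.

δ = min(1, ε/127)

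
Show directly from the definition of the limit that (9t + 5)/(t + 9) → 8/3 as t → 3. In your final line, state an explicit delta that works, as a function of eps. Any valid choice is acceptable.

delta = min(6, (18/19)eps)

Fix eps > 0. We want delta > 0 with 0 < |t − 3| < delta ⇒ |(9t + 5)/(t + 9) − (8/3)| < eps.
Combining over a common denominator, (9t + 5)/(t + 9) − (8/3) = [(9t + 5)·12 − 32·(t + 9)] / [12·(t + 9)] = 76(t − 3) / (12(t + 9)).
So |(9t + 5)/(t + 9) − (8/3)| = 76|t − 3| / (12·|t + 9|).
Restrict delta ≤ 6. Then |t − 3| < 6 gives |t + 9| = |(t − 3) + 12| ≥ 12 − 6 = 6.
Hence |(9t + 5)/(t + 9) − (8/3)| < 76|t − 3|/(12·6) = (19/18)|t − 3|, which is < eps once |t − 3| < (18/19)eps.
Take delta = min(6, (18/19)eps). Then 0 < |t − 3| < delta forces both bounds, so |(9t + 5)/(t + 9) − (8/3)| < eps.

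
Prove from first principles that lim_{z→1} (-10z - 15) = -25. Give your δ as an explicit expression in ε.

δ = ε/10

Let ε > 0. We need δ > 0 so that 0 < |z − 1| < δ implies |(-10z - 15) + 25| < ε.
|(-10z - 15) + 25| = |-10z + 10| = 10|z − 1|.
So 10|z − 1| < ε exactly when |z − 1| < ε/10.
Choosing δ = ε/10 gives |(-10z - 15) + 25| = 10|z − 1| < ε whenever |z − 1| < δ.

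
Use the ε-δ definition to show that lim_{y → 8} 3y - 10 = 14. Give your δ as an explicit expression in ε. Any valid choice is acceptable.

δ = ε/3

Suppose ε > 0. We need δ > 0 so that 0 < |y − 8| < δ implies |(3y - 10) − 14| < ε.
Since (3y - 10) − 14 = 3(y − 8), we have |(3y - 10) − 14| = 3|y − 8|.
Thus it suffices that |y − 8| < ε/3.
Take δ = ε/3. If 0 < |y − 8| < δ then |(3y - 10) − 14| = 3|y − 8| < 3·(ε/3) = ε.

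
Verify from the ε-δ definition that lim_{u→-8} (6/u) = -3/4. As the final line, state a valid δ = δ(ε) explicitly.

δ = min(4, (16/3)ε)

Suppose ε > 0. We seek δ > 0 such that 0 < |u + 8| < δ implies |6/u + 3/4| < ε.
|6/u + 3/4| = 6·|-8 − u|/(8·|u|) = 6|u + 8|/(8|u|).
Require δ ≤ 4 so that |u| > 8 − 4 = 4, hence 8|u| > 32.
Then |6/u + 3/4| < 6|u + 8|/32, which is < ε when |u + 8| < (16/3)ε.
Take δ = min(4, (16/3)ε). Then 0 < |u + 8| < δ gives both |u + 8| < 4 and |u + 8| < (16/3)ε, so |6/u + 3/4| < ε.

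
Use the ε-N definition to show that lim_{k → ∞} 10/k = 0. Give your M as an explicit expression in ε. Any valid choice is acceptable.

Let ε > 0 be given. For k ≥ 1, |10/k − 0| = 10/(k) ≤ 10/k.
We need 10/k < ε, i.e. k > 10/ε.
Take M = 10/ε. If k > M then |10/k| ≤ 10/k < ε.

M = 10/ε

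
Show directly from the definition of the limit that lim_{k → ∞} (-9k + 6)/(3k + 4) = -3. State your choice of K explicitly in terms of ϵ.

K = 6/ϵ

Fix ϵ > 0. For k ≥ 1, |(-9k + 6)/(3k + 4) + 3| = |54|/(3(3k + 4)) = 54/(3(3k + 4)).
Since 3k + 4 ≥ 3k for k ≥ 1, this is ≤ 54/(3·3k) = 6/k.
So |(-9k + 6)/(3k + 4) + 3| < ϵ whenever k > 6/ϵ.
Take K = 6/ϵ. If k > K then |(-9k + 6)/(3k + 4) + 3| ≤ 6/k < ϵ.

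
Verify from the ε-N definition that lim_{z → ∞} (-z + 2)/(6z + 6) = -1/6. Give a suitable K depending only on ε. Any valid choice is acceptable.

Let ε > 0. We seek K > 0 such that z > K implies |(-z + 2)/(6z + 6) + 1/6| < ε.
(-z + 2)/(6z + 6) + 1/6 = (6(-z + 2) − (-1)(6z + 6)) / (6(6z + 6)) = 18/(6(6z + 6)).
For z > 0 we have 6z + 6 > 6z, so |(-z + 2)/(6z + 6) + 1/6| = 18/(6(6z + 6)) < 18/(6·6z) = (1/2)/z.
Thus |(-z + 2)/(6z + 6) + 1/6| < ε whenever z > (1/2)/ε.
Take K = (1/2)/ε. If z > K then |(-z + 2)/(6z + 6) + 1/6| < (1/2)/z < ε.

K = (1/2)/ε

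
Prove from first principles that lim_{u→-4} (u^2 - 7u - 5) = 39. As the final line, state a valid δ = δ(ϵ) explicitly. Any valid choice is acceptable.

δ = min(2, ϵ/17)

Suppose ϵ > 0. We want δ > 0 such that 0 < |u + 4| < δ implies |(u^2 - 7u - 5) − 39| < ϵ.
(u^2 - 7u - 5) − 39 = u^2 - 7u - 44 = (u + 4)(u - 11).
So |(u^2 - 7u - 5) − 39| = |u + 4|·|u - 11|.
Assume first that |u + 4| < 2, so |u| < 6. Then |u - 11| ≤ 6 + 11 = 17.
Hence |(u^2 - 7u - 5) − 39| ≤ 17|u + 4| < ϵ provided |u + 4| < ϵ/17.
Take δ = min(2, ϵ/17). Then 0 < |u + 4| < δ gives both |u + 4| < 2 and |u + 4| < ϵ/17, so |(u^2 - 7u - 5) − 39| < ϵ.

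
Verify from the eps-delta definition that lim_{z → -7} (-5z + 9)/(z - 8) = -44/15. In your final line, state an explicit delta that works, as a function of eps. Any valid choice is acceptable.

delta = min(15/2, (225/62)eps)

Fix eps > 0. We want delta > 0 with 0 < |z + 7| < delta ⇒ |(-5z + 9)/(z - 8) + 44/15| < eps.
Combining over a common denominator, (-5z + 9)/(z - 8) + 44/15 = [(-5z + 9)·(-15) − 44·(z - 8)] / [(-15)·(z - 8)] = 31(z + 7) / ((-15)(z - 8)).
So |(-5z + 9)/(z - 8) + 44/15| = 31|z + 7| / (15·|z − 8|).
Restrict delta ≤ 15/2. Then |z + 7| < 15/2 gives |z − 8| = |(z + 7) + (-15)| ≥ 15 − 15/2 = 15/2.
Hence |(-5z + 9)/(z - 8) + 44/15| < 31|z + 7|/(15·(15/2)) = (62/225)|z + 7|, which is < eps once |z + 7| < (225/62)eps.
Take delta = min(15/2, (225/62)eps). Then 0 < |z + 7| < delta forces both bounds, so |(-5z + 9)/(z - 8) + 44/15| < eps.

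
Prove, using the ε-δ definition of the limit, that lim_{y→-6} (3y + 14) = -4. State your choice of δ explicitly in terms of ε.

δ = ε/3

Fix ε > 0. We need δ > 0 so that 0 < |y + 6| < δ implies |(3y + 14) + 4| < ε.
|(3y + 14) + 4| = |3y + 18| = 3|y + 6|.
So 3|y + 6| < ε exactly when |y + 6| < ε/3.
Choosing δ = ε/3 gives |(3y + 14) + 4| = 3|y + 6| < ε whenever |y + 6| < δ.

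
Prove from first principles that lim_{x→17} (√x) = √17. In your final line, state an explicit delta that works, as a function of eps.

delta = min(17, √17·eps)

Suppose eps > 0. We want delta > 0 such that 0 < |x − 17| < delta implies |√x − √17| < eps.
Multiplying by the conjugate, |√x − √17| = |x − 17|/(√x + √17).
Restrict delta ≤ 17 so that |x − 17| < 17 forces x > 0, and then √x + √17 > √17.
Hence |√x − √17| < |x − 17|/√17, which is < eps once |x − 17| < √17·eps.
Take delta = min(17, √17·eps). If 0 < |x − 17| < delta then x > 0 and |√x − √17| < |x − 17|/√17 < eps.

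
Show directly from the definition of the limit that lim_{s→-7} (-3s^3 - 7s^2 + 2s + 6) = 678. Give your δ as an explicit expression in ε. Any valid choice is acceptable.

Let ε > 0. We want δ > 0 such that 0 < |s + 7| < δ implies |(-3s^3 - 7s^2 + 2s + 6) − 678| < ε.
(-3s^3 - 7s^2 + 2s + 6) − 678 = -3s^3 - 7s^2 + 2s - 672 = (s + 7)(-3s^2 + 14s - 96).
So |(-3s^3 - 7s^2 + 2s + 6) − 678| = |s + 7|·|-3s^2 + 14s - 96|.
Require δ ≤ 1. Then |s + 7| < 1 gives |s| < 8, and by the triangle inequality |-3s^2 + 14s - 96| ≤ 3·8^2 + 14·8 + 96 = 400.
Hence |(-3s^3 - 7s^2 + 2s + 6) − 678| ≤ 400|s + 7| < ε provided |s + 7| < ε/400.
Choosing δ = min(1, ε/400) ensures both conditions, hence |(-3s^3 - 7s^2 + 2s + 6) − 678| < ε.

δ = min(1, ε/400)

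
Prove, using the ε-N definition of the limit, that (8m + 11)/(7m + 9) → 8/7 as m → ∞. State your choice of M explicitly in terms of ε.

Let ε > 0. For m ≥ 1, |(8m + 11)/(7m + 9) − (8/7)| = |5|/(7(7m + 9)) = 5/(7(7m + 9)).
Since 7m + 9 ≥ 7m for m ≥ 1, this is ≤ 5/(7·7m) = (5/49)/m.
So |(8m + 11)/(7m + 9) − (8/7)| < ε whenever m > (5/49)/ε.
Take M = (5/49)/ε. If m > M then |(8m + 11)/(7m + 9) − (8/7)| ≤ (5/49)/m < ε.

M = (5/49)/ε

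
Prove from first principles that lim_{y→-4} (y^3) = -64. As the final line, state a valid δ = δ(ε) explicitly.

δ = min(1, ε/61)

Suppose ε > 0. We seek δ > 0 with 0 < |y + 4| < δ ⇒ |y^3 + 64| < ε.
Factor: y^3 + 64 = (y + 4)(y^2 - 4y + 16), so |y^3 + 64| = |y + 4|·|y^2 - 4y + 16|.
Restrict δ ≤ 1. Then |y + 4| < 1 gives |y| < 5, so by the triangle inequality |y^2 - 4y + 16| ≤ 5^2 + 4·5 + 16 = 61.
Hence |y^3 + 64| ≤ 61|y + 4|, which is < ε once |y + 4| < ε/61.
Take δ = min(1, ε/61). If 0 < |y + 4| < δ then both bounds hold and |y^3 + 64| ≤ 61|y + 4| < 61·(ε/61) = ε.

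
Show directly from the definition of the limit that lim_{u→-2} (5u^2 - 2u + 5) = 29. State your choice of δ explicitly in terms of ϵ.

Fix ϵ > 0. We want δ > 0 such that 0 < |u + 2| < δ implies |(5u^2 - 2u + 5) − 29| < ϵ.
(5u^2 - 2u + 5) − 29 = 5u^2 - 2u - 24 = (u + 2)(5u - 12).
So |(5u^2 - 2u + 5) − 29| = |u + 2|·|5u - 12|.
Assume first that |u + 2| < 1, so |u| < 3. Then |5u - 12| ≤ 5·3 + 12 = 27.
Hence |(5u^2 - 2u + 5) − 29| ≤ 27|u + 2| < ϵ provided |u + 2| < ϵ/27.
Choosing δ = min(1, ϵ/27) ensures both conditions, hence |(5u^2 - 2u + 5) − 29| < ϵ.

δ = min(1, ϵ/27)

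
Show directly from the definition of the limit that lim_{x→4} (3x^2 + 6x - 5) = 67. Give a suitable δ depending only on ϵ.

Fix ϵ > 0. We want δ > 0 such that 0 < |x − 4| < δ implies |(3x^2 + 6x - 5) − 67| < ϵ.
(3x^2 + 6x - 5) − 67 = 3x^2 + 6x - 72 = (x − 4)(3x + 18).
So |(3x^2 + 6x - 5) − 67| = |x − 4|·|3x + 18|.
Assume first that |x − 4| < 1, so |x| < 5. Then |3x + 18| ≤ 3·5 + 18 = 33.
Hence |(3x^2 + 6x - 5) − 67| ≤ 33|x − 4| < ϵ provided |x − 4| < ϵ/33.
Take δ = min(1, ϵ/33). Then 0 < |x − 4| < δ gives both |x − 4| < 1 and |x − 4| < ϵ/33, so |(3x^2 + 6x - 5) − 67| < ϵ.

δ = min(1, ϵ/33)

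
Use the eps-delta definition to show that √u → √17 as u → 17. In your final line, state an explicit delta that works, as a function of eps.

delta = min(17, √17·eps)

Let eps > 0. We want delta > 0 such that 0 < |u − 17| < delta implies |√u − √17| < eps.
Multiplying by the conjugate, |√u − √17| = |u − 17|/(√u + √17).
Restrict delta ≤ 17 so that |u − 17| < 17 forces u > 0, and then √u + √17 > √17.
Hence |√u − √17| < |u − 17|/√17, which is < eps once |u − 17| < √17·eps.
Take delta = min(17, √17·eps). If 0 < |u − 17| < delta then u > 0 and |√u − √17| < |u − 17|/√17 < eps.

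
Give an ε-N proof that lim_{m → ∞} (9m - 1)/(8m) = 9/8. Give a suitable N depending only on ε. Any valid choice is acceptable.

Suppose ε > 0. For m ≥ 1, |(9m - 1)/(8m) − (9/8)| = |-8|/(8(8m)) = 8/(8(8m)).
Since 8m ≥ 8m for m ≥ 1, this is ≤ 8/(8·8m) = (1/8)/m.
So |(9m - 1)/(8m) − (9/8)| < ε whenever m > (1/8)/ε.
Take N = (1/8)/ε. If m > N then |(9m - 1)/(8m) − (9/8)| ≤ (1/8)/m < ε.

N = (1/8)/ε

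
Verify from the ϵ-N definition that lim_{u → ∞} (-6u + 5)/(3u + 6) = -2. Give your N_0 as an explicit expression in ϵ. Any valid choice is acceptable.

Fix ϵ > 0. We seek N_0 > 0 such that u > N_0 implies |(-6u + 5)/(3u + 6) + 2| < ϵ.
(-6u + 5)/(3u + 6) + 2 = (3(-6u + 5) − (-6)(3u + 6)) / (3(3u + 6)) = 51/(3(3u + 6)).
For u > 0 we have 3u + 6 > 3u, so |(-6u + 5)/(3u + 6) + 2| = 51/(3(3u + 6)) < 51/(3·3u) = (17/3)/u.
Thus |(-6u + 5)/(3u + 6) + 2| < ϵ whenever u > (17/3)/ϵ.
Take N_0 = (17/3)/ϵ. If u > N_0 then |(-6u + 5)/(3u + 6) + 2| < (17/3)/u < ϵ.

N_0 = (17/3)/ϵ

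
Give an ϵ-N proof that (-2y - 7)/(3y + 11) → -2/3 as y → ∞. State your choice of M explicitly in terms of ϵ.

M = (1/9)/ϵ

Let ϵ > 0. We seek M > 0 such that y > M implies |(-2y - 7)/(3y + 11) + 2/3| < ϵ.
(-2y - 7)/(3y + 11) + 2/3 = (3(-2y - 7) − (-2)(3y + 11)) / (3(3y + 11)) = 1/(3(3y + 11)).
For y > 0 we have 3y + 11 > 3y, so |(-2y - 7)/(3y + 11) + 2/3| = 1/(3(3y + 11)) < 1/(3·3y) = (1/9)/y.
Thus |(-2y - 7)/(3y + 11) + 2/3| < ϵ whenever y > (1/9)/ϵ.
Take M = (1/9)/ϵ. If y > M then |(-2y - 7)/(3y + 11) + 2/3| < (1/9)/y < ϵ.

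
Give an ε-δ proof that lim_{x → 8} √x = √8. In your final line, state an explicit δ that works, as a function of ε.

δ = min(8, √8·ε)

Let ε > 0 be given. We want δ > 0 such that 0 < |x − 8| < δ implies |√x − √8| < ε.
Multiplying by the conjugate, |√x − √8| = |x − 8|/(√x + √8).
Restrict δ ≤ 8 so that |x − 8| < 8 forces x > 0, and then √x + √8 > √8.
Hence |√x − √8| < |x − 8|/√8, which is < ε once |x − 8| < √8·ε.
Take δ = min(8, √8·ε). If 0 < |x − 8| < δ then x > 0 and |√x − √8| < |x − 8|/√8 < ε.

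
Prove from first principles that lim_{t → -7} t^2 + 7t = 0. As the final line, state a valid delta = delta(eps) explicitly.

Let eps > 0 be given. We want delta > 0 such that 0 < |t + 7| < delta implies |(t^2 + 7t)| < eps.
(t^2 + 7t) = t^2 + 7t = (t + 7)(t).
So |(t^2 + 7t)| = |t + 7|·|t|.
Assume first that |t + 7| < 1, so |t| < 8. Then |t| ≤ 8 = 8.
Hence |(t^2 + 7t)| ≤ 8|t + 7| < eps provided |t + 7| < eps/8.
Take delta = min(1, eps/8). Then 0 < |t + 7| < delta gives both |t + 7| < 1 and |t + 7| < eps/8, so |(t^2 + 7t)| < eps.

delta = min(1, eps/8)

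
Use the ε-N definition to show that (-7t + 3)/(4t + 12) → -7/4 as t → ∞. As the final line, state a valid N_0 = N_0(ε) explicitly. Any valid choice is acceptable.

Fix ε > 0. We seek N_0 > 0 such that t > N_0 implies |(-7t + 3)/(4t + 12) + 7/4| < ε.
(-7t + 3)/(4t + 12) + 7/4 = (4(-7t + 3) − (-7)(4t + 12)) / (4(4t + 12)) = 96/(4(4t + 12)).
For t > 0 we have 4t + 12 > 4t, so |(-7t + 3)/(4t + 12) + 7/4| = 96/(4(4t + 12)) < 96/(4·4t) = 6/t.
Thus |(-7t + 3)/(4t + 12) + 7/4| < ε whenever t > 6/ε.
Take N_0 = 6/ε. If t > N_0 then |(-7t + 3)/(4t + 12) + 7/4| < 6/t < ε.

N_0 = 6/ε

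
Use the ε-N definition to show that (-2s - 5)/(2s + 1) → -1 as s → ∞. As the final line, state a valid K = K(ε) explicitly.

K = 2/ε

Let ε > 0. We seek K > 0 such that s > K implies |(-2s - 5)/(2s + 1) + 1| < ε.
(-2s - 5)/(2s + 1) + 1 = (2(-2s - 5) − (-2)(2s + 1)) / (2(2s + 1)) = -8/(2(2s + 1)).
For s > 0 we have 2s + 1 > 2s, so |(-2s - 5)/(2s + 1) + 1| = 8/(2(2s + 1)) < 8/(2·2s) = 2/s.
Thus |(-2s - 5)/(2s + 1) + 1| < ε whenever s > 2/ε.
Take K = 2/ε. If s > K then |(-2s - 5)/(2s + 1) + 1| < 2/s < ε.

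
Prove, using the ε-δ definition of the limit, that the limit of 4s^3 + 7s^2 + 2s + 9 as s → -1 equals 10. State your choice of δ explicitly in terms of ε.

Fix ε > 0. We want δ > 0 such that 0 < |s + 1| < δ implies |(4s^3 + 7s^2 + 2s + 9) − 10| < ε.
(4s^3 + 7s^2 + 2s + 9) − 10 = 4s^3 + 7s^2 + 2s - 1 = (s + 1)(4s^2 + 3s - 1).
So |(4s^3 + 7s^2 + 2s + 9) − 10| = |s + 1|·|4s^2 + 3s - 1|.
Require δ ≤ 1. Then |s + 1| < 1 gives |s| < 2, and by the triangle inequality |4s^2 + 3s - 1| ≤ 4·2^2 + 3·2 + 1 = 23.
Hence |(4s^3 + 7s^2 + 2s + 9) − 10| ≤ 23|s + 1| < ε provided |s + 1| < ε/23.
Take δ = min(1, ε/23). Then 0 < |s + 1| < δ gives both |s + 1| < 1 and |s + 1| < ε/23, so |(4s^3 + 7s^2 + 2s + 9) − 10| < ε.

δ = min(1, ε/23)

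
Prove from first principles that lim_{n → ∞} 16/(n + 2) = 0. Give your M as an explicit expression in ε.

Let ε > 0 be given. For n ≥ 1, |16/(n + 2) − 0| = 16/(n + 2) ≤ 16/n.
We need 16/n < ε, i.e. n > 16/ε.
Take M = 16/ε. If n > M then |16/(n + 2)| ≤ 16/n < ε.

M = 16/ε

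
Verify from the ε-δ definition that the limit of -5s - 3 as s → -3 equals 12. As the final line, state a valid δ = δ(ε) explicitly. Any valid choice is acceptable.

Let ε > 0. We need δ > 0 so that 0 < |s + 3| < δ implies |(-5s - 3) − 12| < ε.
Since (-5s - 3) − 12 = -5(s + 3), we have |(-5s - 3) − 12| = 5|s + 3|.
So 5|s + 3| < ε exactly when |s + 3| < ε/5.
Take δ = ε/5. If 0 < |s + 3| < δ then |(-5s - 3) − 12| = 5|s + 3| < 5·(ε/5) = ε.

δ = ε/5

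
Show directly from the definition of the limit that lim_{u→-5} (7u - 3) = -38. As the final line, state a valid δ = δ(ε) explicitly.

δ = ε/7

Let ε > 0 be given. We need δ > 0 so that 0 < |u + 5| < δ implies |(7u - 3) + 38| < ε.
Since (7u - 3) + 38 = 7(u + 5), we have |(7u - 3) + 38| = 7|u + 5|.
So 7|u + 5| < ε exactly when |u + 5| < ε/7.
Take δ = ε/7. If 0 < |u + 5| < δ then |(7u - 3) + 38| = 7|u + 5| < 7·(ε/7) = ε.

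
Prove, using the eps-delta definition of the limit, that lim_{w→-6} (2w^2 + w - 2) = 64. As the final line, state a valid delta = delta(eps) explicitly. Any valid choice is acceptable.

Fix eps > 0. We want delta > 0 such that 0 < |w + 6| < delta implies |(2w^2 + w - 2) − 64| < eps.
(2w^2 + w - 2) − 64 = 2w^2 + w - 66 = (w + 6)(2w - 11).
So |(2w^2 + w - 2) − 64| = |w + 6|·|2w - 11|.
Assume first that |w + 6| < 1, so |w| < 7. Then |2w - 11| ≤ 2·7 + 11 = 25.
Hence |(2w^2 + w - 2) − 64| ≤ 25|w + 6| < eps provided |w + 6| < eps/25.
Choosing delta = min(1, eps/25) ensures both conditions, hence |(2w^2 + w - 2) − 64| < eps.

delta = min(1, eps/25)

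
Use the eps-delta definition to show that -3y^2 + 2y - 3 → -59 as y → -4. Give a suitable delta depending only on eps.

Let eps > 0 be given. We want delta > 0 such that 0 < |y + 4| < delta implies |(-3y^2 + 2y - 3) + 59| < eps.
(-3y^2 + 2y - 3) + 59 = -3y^2 + 2y + 56 = (y + 4)(-3y + 14).
So |(-3y^2 + 2y - 3) + 59| = |y + 4|·|-3y + 14|.
Require delta ≤ 1. Then |y + 4| < 1 gives |y| < 5, and by the triangle inequality |-3y + 14| ≤ 3·5 + 14 = 29.
Hence |(-3y^2 + 2y - 3) + 59| ≤ 29|y + 4| < eps provided |y + 4| < eps/29.
Choosing delta = min(1, eps/29) ensures both conditions, hence |(-3y^2 + 2y - 3) + 59| < eps.

delta = min(1, eps/29)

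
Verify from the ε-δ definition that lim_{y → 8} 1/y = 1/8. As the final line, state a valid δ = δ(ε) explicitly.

Let ε > 0. We seek δ > 0 such that 0 < |y − 8| < δ implies |1/y − (1/8)| < ε.
|1/y − (1/8)| = |8 − y|/(8·|y|) = |y − 8|/(8|y|).
Require δ ≤ 4 so that |y| > 8 − 4 = 4, hence 8|y| > 32.
Then |1/y − (1/8)| < |y − 8|/32, which is < ε when |y − 8| < 32ε.
Take δ = min(4, 32ε). Then 0 < |y − 8| < δ gives both |y − 8| < 4 and |y − 8| < 32ε, so |1/y − (1/8)| < ε.

δ = min(4, 32ε)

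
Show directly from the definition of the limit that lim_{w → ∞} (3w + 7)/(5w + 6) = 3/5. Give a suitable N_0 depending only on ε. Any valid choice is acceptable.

N_0 = (17/25)/ε

Fix ε > 0. We seek N_0 > 0 such that w > N_0 implies |(3w + 7)/(5w + 6) − (3/5)| < ε.
(3w + 7)/(5w + 6) − (3/5) = (5(3w + 7) − 3(5w + 6)) / (5(5w + 6)) = 17/(5(5w + 6)).
For w > 0 we have 5w + 6 > 5w, so |(3w + 7)/(5w + 6) − (3/5)| = 17/(5(5w + 6)) < 17/(5·5w) = (17/25)/w.
Thus |(3w + 7)/(5w + 6) − (3/5)| < ε whenever w > (17/25)/ε.
Take N_0 = (17/25)/ε. If w > N_0 then |(3w + 7)/(5w + 6) − (3/5)| < (17/25)/w < ε.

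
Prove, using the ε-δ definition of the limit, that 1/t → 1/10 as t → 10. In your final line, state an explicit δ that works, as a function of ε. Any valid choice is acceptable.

Let ε > 0. We seek δ > 0 such that 0 < |t − 10| < δ implies |1/t − (1/10)| < ε.
|1/t − (1/10)| = |10 − t|/(10·|t|) = |t − 10|/(10|t|).
Restrict δ ≤ 5. Then |t − 10| < 5 gives |t| > 5, so 10|t| > 50.
Then |1/t − (1/10)| < |t − 10|/50, which is < ε when |t − 10| < 50ε.
Take δ = min(5, 50ε). Then 0 < |t − 10| < δ gives both |t − 10| < 5 and |t − 10| < 50ε, so |1/t − (1/10)| < ε.

δ = min(5, 50ε)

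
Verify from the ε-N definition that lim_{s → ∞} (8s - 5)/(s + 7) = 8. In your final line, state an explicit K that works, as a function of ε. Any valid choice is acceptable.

K = 61/ε

Suppose ε > 0. We seek K > 0 such that s > K implies |(8s - 5)/(s + 7) − 8| < ε.
(8s - 5)/(s + 7) − 8 = ((8s - 5) − 8(s + 7)) / ((s + 7)) = -61/((s + 7)).
For s > 0 we have s + 7 > s, so |(8s - 5)/(s + 7) − 8| = 61/((s + 7)) < 61/(s) = 61/s.
Thus |(8s - 5)/(s + 7) − 8| < ε whenever s > 61/ε.
Take K = 61/ε. If s > K then |(8s - 5)/(s + 7) − 8| < 61/s < ε.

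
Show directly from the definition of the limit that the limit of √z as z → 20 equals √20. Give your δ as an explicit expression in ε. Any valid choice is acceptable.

δ = min(20, √20·ε)

Let ε > 0 be given. We want δ > 0 such that 0 < |z − 20| < δ implies |√z − √20| < ε.
Rationalise: √z − √20 = (z − 20)/(√z + √20), so |√z − √20| = |z − 20|/(√z + √20).
Restrict δ ≤ 20 so that |z − 20| < 20 forces z > 0, and then √z + √20 > √20.
Hence |√z − √20| < |z − 20|/√20, which is < ε once |z − 20| < √20·ε.
Take δ = min(20, √20·ε). If 0 < |z − 20| < δ then z > 0 and |√z − √20| < |z − 20|/√20 < ε.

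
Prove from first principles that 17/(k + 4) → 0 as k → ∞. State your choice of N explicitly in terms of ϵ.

Suppose ϵ > 0. For k ≥ 1, |17/(k + 4) − 0| = 17/(k + 4) ≤ 17/k.
We need 17/k < ϵ, i.e. k > 17/ϵ.
Take N = 17/ϵ. If k > N then |17/(k + 4)| ≤ 17/k < ϵ.

N = 17/ϵ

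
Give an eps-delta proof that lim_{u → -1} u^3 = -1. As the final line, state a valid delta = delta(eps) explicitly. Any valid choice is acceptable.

delta = min(2, eps/13)

Let eps > 0 be given. We seek delta > 0 with 0 < |u + 1| < delta ⇒ |u^3 + 1| < eps.
Factor: u^3 + 1 = (u + 1)(u^2 - u + 1), so |u^3 + 1| = |u + 1|·|u^2 - u + 1|.
Restrict delta ≤ 2. Then |u + 1| < 2 gives |u| < 3, so by the triangle inequality |u^2 - u + 1| ≤ 3^2 + 3 + 1 = 13.
Hence |u^3 + 1| ≤ 13|u + 1|, which is < eps once |u + 1| < eps/13.
Take delta = min(2, eps/13). If 0 < |u + 1| < delta then both bounds hold and |u^3 + 1| ≤ 13|u + 1| < 13·(eps/13) = eps.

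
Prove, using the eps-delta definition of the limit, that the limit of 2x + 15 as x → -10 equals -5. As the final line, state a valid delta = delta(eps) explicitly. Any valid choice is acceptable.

delta = eps/2

Let eps > 0. We need delta > 0 so that 0 < |x + 10| < delta implies |(2x + 15) + 5| < eps.
|(2x + 15) + 5| = |2x + 20| = 2|x + 10|.
Thus it suffices that |x + 10| < eps/2.
Take delta = eps/2. If 0 < |x + 10| < delta then |(2x + 15) + 5| = 2|x + 10| < 2·(eps/2) = eps.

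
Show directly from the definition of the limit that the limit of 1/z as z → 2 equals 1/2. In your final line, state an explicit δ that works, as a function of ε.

Suppose ε > 0. We seek δ > 0 such that 0 < |z − 2| < δ implies |1/z − (1/2)| < ε.
|1/z − (1/2)| = |2 − z|/(2·|z|) = |z − 2|/(2|z|).
Restrict δ ≤ 1. Then |z − 2| < 1 gives |z| > 1, so 2|z| > 2.
Then |1/z − (1/2)| < |z − 2|/2, which is < ε when |z − 2| < 2ε.
Take δ = min(1, 2ε). Then 0 < |z − 2| < δ gives both |z − 2| < 1 and |z − 2| < 2ε, so |1/z − (1/2)| < ε.

δ = min(1, 2ε)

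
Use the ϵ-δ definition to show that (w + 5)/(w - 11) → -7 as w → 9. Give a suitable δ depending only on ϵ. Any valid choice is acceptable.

Let ϵ > 0. We want δ > 0 with 0 < |w − 9| < δ ⇒ |(w + 5)/(w - 11) + 7| < ϵ.
Combining over a common denominator, (w + 5)/(w - 11) + 7 = [(w + 5)·(-2) − 14·(w - 11)] / [(-2)·(w - 11)] = -16(w − 9) / ((-2)(w - 11)).
So |(w + 5)/(w - 11) + 7| = 16|w − 9| / (2·|w − 11|).
Require δ ≤ 1, so |w − 11| ≥ |-2| − |w − 9| > 2 − 1 = 1.
Hence |(w + 5)/(w - 11) + 7| < 16|w − 9|/(2·1) = 8|w − 9|, which is < ϵ once |w − 9| < (1/8)ϵ.
Take δ = min(1, (1/8)ϵ). Then 0 < |w − 9| < δ forces both bounds, so |(w + 5)/(w - 11) + 7| < ϵ.

δ = min(1, (1/8)ϵ)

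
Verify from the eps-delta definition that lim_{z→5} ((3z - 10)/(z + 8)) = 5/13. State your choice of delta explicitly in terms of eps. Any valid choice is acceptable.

Fix eps > 0. We want delta > 0 with 0 < |z − 5| < delta ⇒ |(3z - 10)/(z + 8) − (5/13)| < eps.
Combining over a common denominator, (3z - 10)/(z + 8) − (5/13) = [(3z - 10)·13 − 5·(z + 8)] / [13·(z + 8)] = 34(z − 5) / (13(z + 8)).
So |(3z - 10)/(z + 8) − (5/13)| = 34|z − 5| / (13·|z + 8|).
Restrict delta ≤ 13/2. Then |z − 5| < 13/2 gives |z + 8| = |(z − 5) + 13| ≥ 13 − 13/2 = 13/2.
Hence |(3z - 10)/(z + 8) − (5/13)| < 34|z − 5|/(13·(13/2)) = (68/169)|z − 5|, which is < eps once |z − 5| < (169/68)eps.
Take delta = min(13/2, (169/68)eps). Then 0 < |z − 5| < delta forces both bounds, so |(3z - 10)/(z + 8) − (5/13)| < eps.

delta = min(13/2, (169/68)eps)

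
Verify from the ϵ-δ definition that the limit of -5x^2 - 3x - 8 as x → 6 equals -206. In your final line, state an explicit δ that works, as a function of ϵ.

δ = min(1, ϵ/68)

Fix ϵ > 0. We want δ > 0 such that 0 < |x − 6| < δ implies |(-5x^2 - 3x - 8) + 206| < ϵ.
(-5x^2 - 3x - 8) + 206 = -5x^2 - 3x + 198 = (x − 6)(-5x - 33).
So |(-5x^2 - 3x - 8) + 206| = |x − 6|·|-5x - 33|.
Assume first that |x − 6| < 1, so |x| < 7. Then |-5x - 33| ≤ 5·7 + 33 = 68.
Hence |(-5x^2 - 3x - 8) + 206| ≤ 68|x − 6| < ϵ provided |x − 6| < ϵ/68.
Take δ = min(1, ϵ/68). Then 0 < |x − 6| < δ gives both |x − 6| < 1 and |x − 6| < ϵ/68, so |(-5x^2 - 3x - 8) + 206| < ϵ.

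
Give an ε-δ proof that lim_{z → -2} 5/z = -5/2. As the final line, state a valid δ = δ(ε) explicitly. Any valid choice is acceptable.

Let ε > 0. We seek δ > 0 such that 0 < |z + 2| < δ implies |5/z + 5/2| < ε.
|5/z + 5/2| = 5·|-2 − z|/(2·|z|) = 5|z + 2|/(2|z|).
Restrict δ ≤ 1. Then |z + 2| < 1 gives |z| > 1, so 2|z| > 2.
Then |5/z + 5/2| < 5|z + 2|/2, which is < ε when |z + 2| < (2/5)ε.
Take δ = min(1, (2/5)ε). Then 0 < |z + 2| < δ gives both |z + 2| < 1 and |z + 2| < (2/5)ε, so |5/z + 5/2| < ε.

δ = min(1, (2/5)ε)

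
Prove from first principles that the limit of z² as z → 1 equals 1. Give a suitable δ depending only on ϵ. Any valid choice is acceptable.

Let ϵ > 0. We seek δ > 0 with 0 < |z − 1| < δ ⇒ |z² − 1| < ϵ.
Factor: z² − 1 = (z − 1)(z + 1), so |z² − 1| = |z − 1|·|z + 1|.
Restrict δ ≤ 2. Then |z − 1| < 2 gives |z| < 3, so by the triangle inequality |z + 1| ≤ 3 + 1 = 4.
Hence |z² − 1| ≤ 4|z − 1|, which is < ϵ once |z − 1| < ϵ/4.
Take δ = min(2, ϵ/4). If 0 < |z − 1| < δ then both bounds hold and |z² − 1| ≤ 4|z − 1| < 4·(ϵ/4) = ϵ.

δ = min(2, ϵ/4)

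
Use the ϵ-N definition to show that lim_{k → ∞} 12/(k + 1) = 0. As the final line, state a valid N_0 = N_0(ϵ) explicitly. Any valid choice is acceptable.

N_0 = 12/ϵ

Let ϵ > 0. For k ≥ 1, |12/(k + 1) − 0| = 12/(k + 1) ≤ 12/k.
We need 12/k < ϵ, i.e. k > 12/ϵ.
Take N_0 = 12/ϵ. If k > N_0 then |12/(k + 1)| ≤ 12/k < ϵ.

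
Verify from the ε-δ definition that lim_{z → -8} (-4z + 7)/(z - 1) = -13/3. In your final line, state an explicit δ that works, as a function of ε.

Fix ε > 0. We want δ > 0 with 0 < |z + 8| < δ ⇒ |(-4z + 7)/(z - 1) + 13/3| < ε.
Combining over a common denominator, (-4z + 7)/(z - 1) + 13/3 = [(-4z + 7)·(-9) − 39·(z - 1)] / [(-9)·(z - 1)] = -3(z + 8) / ((-9)(z - 1)).
So |(-4z + 7)/(z - 1) + 13/3| = 3|z + 8| / (9·|z − 1|).
Restrict δ ≤ 9/2. Then |z + 8| < 9/2 gives |z − 1| = |(z + 8) + (-9)| ≥ 9 − 9/2 = 9/2.
Hence |(-4z + 7)/(z - 1) + 13/3| < 3|z + 8|/(9·(9/2)) = (2/27)|z + 8|, which is < ε once |z + 8| < (27/2)ε.
Take δ = min(9/2, (27/2)ε). Then 0 < |z + 8| < δ forces both bounds, so |(-4z + 7)/(z - 1) + 13/3| < ε.

δ = min(9/2, (27/2)ε)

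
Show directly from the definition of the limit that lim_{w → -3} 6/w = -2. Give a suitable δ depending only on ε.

Let ε > 0 be given. We seek δ > 0 such that 0 < |w + 3| < δ implies |6/w + 2| < ε.
|6/w + 2| = 6·|-3 − w|/(3·|w|) = 6|w + 3|/(3|w|).
Restrict δ ≤ 3/2. Then |w + 3| < 3/2 gives |w| > 3/2, so 3|w| > 9/2.
Then |6/w + 2| < 6|w + 3|/(9/2), which is < ε when |w + 3| < (3/4)ε.
Take δ = min(3/2, (3/4)ε). Then 0 < |w + 3| < δ gives both |w + 3| < 3/2 and |w + 3| < (3/4)ε, so |6/w + 2| < ε.

δ = min(3/2, (3/4)ε)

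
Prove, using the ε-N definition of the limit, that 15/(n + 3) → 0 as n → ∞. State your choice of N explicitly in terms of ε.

N = 15/ε

Let ε > 0. For n ≥ 1, |15/(n + 3) − 0| = 15/(n + 3) ≤ 15/n.
We need 15/n < ε, i.e. n > 15/ε.
Take N = 15/ε. If n > N then |15/(n + 3)| ≤ 15/n < ε.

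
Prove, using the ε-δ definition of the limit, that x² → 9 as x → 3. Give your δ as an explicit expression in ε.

δ = min(2, ε/8)

Suppose ε > 0. We seek δ > 0 with 0 < |x − 3| < δ ⇒ |x² − 9| < ε.
Factor: x² − 9 = (x − 3)(x + 3), so |x² − 9| = |x − 3|·|x + 3|.
Restrict δ ≤ 2. Then |x − 3| < 2 gives |x| < 5, so by the triangle inequality |x + 3| ≤ 5 + 3 = 8.
Hence |x² − 9| ≤ 8|x − 3|, which is < ε once |x − 3| < ε/8.
Take δ = min(2, ε/8). If 0 < |x − 3| < δ then both bounds hold and |x² − 9| ≤ 8|x − 3| < 8·(ε/8) = ε.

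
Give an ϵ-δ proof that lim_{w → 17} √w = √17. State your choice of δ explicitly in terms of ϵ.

δ = min(17, √17·ϵ)

Suppose ϵ > 0. We want δ > 0 such that 0 < |w − 17| < δ implies |√w − √17| < ϵ.
Rationalise: √w − √17 = (w − 17)/(√w + √17), so |√w − √17| = |w − 17|/(√w + √17).
Restrict δ ≤ 17 so that |w − 17| < 17 forces w > 0, and then √w + √17 > √17.
Hence |√w − √17| < |w − 17|/√17, which is < ϵ once |w − 17| < √17·ϵ.
Take δ = min(17, √17·ϵ). If 0 < |w − 17| < δ then w > 0 and |√w − √17| < |w − 17|/√17 < ϵ.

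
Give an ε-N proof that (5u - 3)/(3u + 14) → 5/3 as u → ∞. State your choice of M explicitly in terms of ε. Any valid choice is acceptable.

Suppose ε > 0. We seek M > 0 such that u > M implies |(5u - 3)/(3u + 14) − (5/3)| < ε.
(5u - 3)/(3u + 14) − (5/3) = (3(5u - 3) − 5(3u + 14)) / (3(3u + 14)) = -79/(3(3u + 14)).
For u > 0 we have 3u + 14 > 3u, so |(5u - 3)/(3u + 14) − (5/3)| = 79/(3(3u + 14)) < 79/(3·3u) = (79/9)/u.
Thus |(5u - 3)/(3u + 14) − (5/3)| < ε whenever u > (79/9)/ε.
Take M = (79/9)/ε. If u > M then |(5u - 3)/(3u + 14) − (5/3)| < (79/9)/u < ε.

M = (79/9)/ε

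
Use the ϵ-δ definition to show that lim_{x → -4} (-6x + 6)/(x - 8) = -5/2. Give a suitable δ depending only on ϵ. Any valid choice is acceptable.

δ = min(6, (12/7)ϵ)

Let ϵ > 0. We want δ > 0 with 0 < |x + 4| < δ ⇒ |(-6x + 6)/(x - 8) + 5/2| < ϵ.
Combining over a common denominator, (-6x + 6)/(x - 8) + 5/2 = [(-6x + 6)·(-12) − 30·(x - 8)] / [(-12)·(x - 8)] = 42(x + 4) / ((-12)(x - 8)).
So |(-6x + 6)/(x - 8) + 5/2| = 42|x + 4| / (12·|x − 8|).
Restrict δ ≤ 6. Then |x + 4| < 6 gives |x − 8| = |(x + 4) + (-12)| ≥ 12 − 6 = 6.
Hence |(-6x + 6)/(x - 8) + 5/2| < 42|x + 4|/(12·6) = (7/12)|x + 4|, which is < ϵ once |x + 4| < (12/7)ϵ.
Take δ = min(6, (12/7)ϵ). Then 0 < |x + 4| < δ forces both bounds, so |(-6x + 6)/(x - 8) + 5/2| < ϵ.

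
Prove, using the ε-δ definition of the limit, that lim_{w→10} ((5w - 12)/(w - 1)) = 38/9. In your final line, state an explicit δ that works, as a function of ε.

Suppose ε > 0. We want δ > 0 with 0 < |w − 10| < δ ⇒ |(5w - 12)/(w - 1) − (38/9)| < ε.
Combining over a common denominator, (5w - 12)/(w - 1) − (38/9) = [(5w - 12)·9 − 38·(w - 1)] / [9·(w - 1)] = 7(w − 10) / (9(w - 1)).
So |(5w - 12)/(w - 1) − (38/9)| = 7|w − 10| / (9·|w − 1|).
Require δ ≤ 9/2, so |w − 1| ≥ |9| − |w − 10| > 9 − 9/2 = 9/2.
Hence |(5w - 12)/(w - 1) − (38/9)| < 7|w − 10|/(9·(9/2)) = (14/81)|w − 10|, which is < ε once |w − 10| < (81/14)ε.
Take δ = min(9/2, (81/14)ε). Then 0 < |w − 10| < δ forces both bounds, so |(5w - 12)/(w - 1) − (38/9)| < ε.

δ = min(9/2, (81/14)ε)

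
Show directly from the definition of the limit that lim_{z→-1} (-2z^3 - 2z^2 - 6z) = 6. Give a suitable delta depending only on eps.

delta = min(1, eps/14)

Fix eps > 0. We want delta > 0 such that 0 < |z + 1| < delta implies |(-2z^3 - 2z^2 - 6z) − 6| < eps.
(-2z^3 - 2z^2 - 6z) − 6 = -2z^3 - 2z^2 - 6z - 6 = (z + 1)(-2z^2 - 6).
So |(-2z^3 - 2z^2 - 6z) − 6| = |z + 1|·|-2z^2 - 6|.
Require delta ≤ 1. Then |z + 1| < 1 gives |z| < 2, and by the triangle inequality |-2z^2 - 6| ≤ 2·2^2 + 6 = 14.
Hence |(-2z^3 - 2z^2 - 6z) − 6| ≤ 14|z + 1| < eps provided |z + 1| < eps/14.
Choosing delta = min(1, eps/14) ensures both conditions, hence |(-2z^3 - 2z^2 - 6z) − 6| < eps.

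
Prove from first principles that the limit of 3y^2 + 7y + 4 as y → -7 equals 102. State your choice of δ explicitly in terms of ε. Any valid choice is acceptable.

δ = min(1, ε/38)

Suppose ε > 0. We want δ > 0 such that 0 < |y + 7| < δ implies |(3y^2 + 7y + 4) − 102| < ε.
(3y^2 + 7y + 4) − 102 = 3y^2 + 7y - 98 = (y + 7)(3y - 14).
So |(3y^2 + 7y + 4) − 102| = |y + 7|·|3y - 14|.
Require δ ≤ 1. Then |y + 7| < 1 gives |y| < 8, and by the triangle inequality |3y - 14| ≤ 3·8 + 14 = 38.
Hence |(3y^2 + 7y + 4) − 102| ≤ 38|y + 7| < ε provided |y + 7| < ε/38.
Take δ = min(1, ε/38). Then 0 < |y + 7| < δ gives both |y + 7| < 1 and |y + 7| < ε/38, so |(3y^2 + 7y + 4) − 102| < ε.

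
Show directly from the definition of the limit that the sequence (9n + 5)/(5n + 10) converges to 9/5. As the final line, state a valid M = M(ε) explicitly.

M = (13/5)/ε

Fix ε > 0. For n ≥ 1, |(9n + 5)/(5n + 10) − (9/5)| = |-65|/(5(5n + 10)) = 65/(5(5n + 10)).
Since 5n + 10 ≥ 5n for n ≥ 1, this is ≤ 65/(5·5n) = (13/5)/n.
So |(9n + 5)/(5n + 10) − (9/5)| < ε whenever n > (13/5)/ε.
Take M = (13/5)/ε. If n > M then |(9n + 5)/(5n + 10) − (9/5)| ≤ (13/5)/n < ε.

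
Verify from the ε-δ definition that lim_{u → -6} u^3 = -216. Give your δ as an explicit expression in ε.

δ = min(2, ε/148)

Let ε > 0 be given. We seek δ > 0 with 0 < |u + 6| < δ ⇒ |u^3 + 216| < ε.
Factor: u^3 + 216 = (u + 6)(u^2 - 6u + 36), so |u^3 + 216| = |u + 6|·|u^2 - 6u + 36|.
Restrict δ ≤ 2. Then |u + 6| < 2 gives |u| < 8, so by the triangle inequality |u^2 - 6u + 36| ≤ 8^2 + 6·8 + 36 = 148.
Hence |u^3 + 216| ≤ 148|u + 6|, which is < ε once |u + 6| < ε/148.
Take δ = min(2, ε/148). If 0 < |u + 6| < δ then both bounds hold and |u^3 + 216| ≤ 148|u + 6| < 148·(ε/148) = ε.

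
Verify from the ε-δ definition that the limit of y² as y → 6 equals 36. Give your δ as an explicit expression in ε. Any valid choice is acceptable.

δ = min(2, ε/14)

Fix ε > 0. We seek δ > 0 with 0 < |y − 6| < δ ⇒ |y² − 36| < ε.
Factor: y² − 36 = (y − 6)(y + 6), so |y² − 36| = |y − 6|·|y + 6|.
Restrict δ ≤ 2. Then |y − 6| < 2 gives |y| < 8, so by the triangle inequality |y + 6| ≤ 8 + 6 = 14.
Hence |y² − 36| ≤ 14|y − 6|, which is < ε once |y − 6| < ε/14.
Take δ = min(2, ε/14). If 0 < |y − 6| < δ then both bounds hold and |y² − 36| ≤ 14|y − 6| < 14·(ε/14) = ε.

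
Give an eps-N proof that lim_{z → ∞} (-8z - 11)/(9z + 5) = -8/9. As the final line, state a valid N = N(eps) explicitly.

Suppose eps > 0. We seek N > 0 such that z > N implies |(-8z - 11)/(9z + 5) + 8/9| < eps.
(-8z - 11)/(9z + 5) + 8/9 = (9(-8z - 11) − (-8)(9z + 5)) / (9(9z + 5)) = -59/(9(9z + 5)).
For z > 0 we have 9z + 5 > 9z, so |(-8z - 11)/(9z + 5) + 8/9| = 59/(9(9z + 5)) < 59/(9·9z) = (59/81)/z.
Thus |(-8z - 11)/(9z + 5) + 8/9| < eps whenever z > (59/81)/eps.
Take N = (59/81)/eps. If z > N then |(-8z - 11)/(9z + 5) + 8/9| < (59/81)/z < eps.

N = (59/81)/eps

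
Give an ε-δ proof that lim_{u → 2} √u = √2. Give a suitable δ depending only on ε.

δ = min(2, √2·ε)

Fix ε > 0. We want δ > 0 such that 0 < |u − 2| < δ implies |√u − √2| < ε.
Multiplying by the conjugate, |√u − √2| = |u − 2|/(√u + √2).
Restrict δ ≤ 2 so that |u − 2| < 2 forces u > 0, and then √u + √2 > √2.
Hence |√u − √2| < |u − 2|/√2, which is < ε once |u − 2| < √2·ε.
Take δ = min(2, √2·ε). If 0 < |u − 2| < δ then u > 0 and |√u − √2| < |u − 2|/√2 < ε.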